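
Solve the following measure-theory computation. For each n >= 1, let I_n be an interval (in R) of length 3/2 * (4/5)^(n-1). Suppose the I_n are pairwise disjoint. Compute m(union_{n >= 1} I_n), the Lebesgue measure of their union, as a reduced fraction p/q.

By countable additivity of the Lebesgue measure on pairwise disjoint measurable sets,
  m(union_{n >= 1} I_n) = sum_{n >= 1} m(I_n) = sum_{n >= 1} a * r^(n-1),
  with a = 3/2 and r = 4/5.
Since 0 < r = 4/5 < 1, the geometric series converges:
  sum_{n >= 1} a * r^(n-1) = a / (1 - r).
  = 3/2 / (1 - 4/5)
  = 3/2 / (1/5)
  = 15/2.

15/2


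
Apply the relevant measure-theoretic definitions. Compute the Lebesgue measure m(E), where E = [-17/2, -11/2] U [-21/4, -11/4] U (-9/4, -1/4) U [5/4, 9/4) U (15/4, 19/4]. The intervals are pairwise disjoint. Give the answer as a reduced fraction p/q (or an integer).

For pairwise disjoint intervals, m(union_i I_i) = sum_i m(I_i),
and m is invariant under swapping open/closed endpoints (single points have measure 0).
So m(E) = sum_i (b_i - a_i).
  I_1 has length -11/2 - (-17/2) = 3.
  I_2 has length -11/4 - (-21/4) = 5/2.
  I_3 has length -1/4 - (-9/4) = 2.
  I_4 has length 9/4 - 5/4 = 1.
  I_5 has length 19/4 - 15/4 = 1.
Summing:
  m(E) = 3 + 5/2 + 2 + 1 + 1 = 19/2.

19/2


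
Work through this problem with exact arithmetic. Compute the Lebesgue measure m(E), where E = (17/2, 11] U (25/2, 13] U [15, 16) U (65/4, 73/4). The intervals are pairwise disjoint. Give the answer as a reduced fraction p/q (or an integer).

For pairwise disjoint intervals, m(union_i I_i) = sum_i m(I_i),
and m is invariant under swapping open/closed endpoints (single points have measure 0).
So m(E) = sum_i (b_i - a_i).
  I_1 has length 11 - 17/2 = 5/2.
  I_2 has length 13 - 25/2 = 1/2.
  I_3 has length 16 - 15 = 1.
  I_4 has length 73/4 - 65/4 = 2.
Summing:
  m(E) = 5/2 + 1/2 + 1 + 2 = 6.

6


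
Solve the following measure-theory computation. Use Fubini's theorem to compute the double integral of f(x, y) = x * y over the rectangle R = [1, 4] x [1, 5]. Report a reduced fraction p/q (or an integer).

f(x, y) is a tensor product of a function of x and a function of y, and both factors are bounded continuous (hence Lebesgue integrable) on the rectangle, so Fubini's theorem applies:
  integral_R f d(m x m) = (integral_a1^b1 x dx) * (integral_a2^b2 y dy).
Inner integral in x: integral_{1}^{4} x dx = (4^2 - 1^2)/2
  = 15/2.
Inner integral in y: integral_{1}^{5} y dy = (5^2 - 1^2)/2
  = 12.
Product: (15/2) * (12) = 90.

90


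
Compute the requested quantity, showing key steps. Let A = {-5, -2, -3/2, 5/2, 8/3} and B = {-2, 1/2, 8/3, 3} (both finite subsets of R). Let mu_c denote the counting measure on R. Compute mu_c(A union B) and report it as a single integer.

Counting measure on a finite set equals cardinality. By inclusion-exclusion, |A union B| = |A| + |B| - |A cap B|.
|A| = 5, |B| = 4, |A cap B| = 2.
So mu_c(A union B) = 5 + 4 - 2 = 7.

7


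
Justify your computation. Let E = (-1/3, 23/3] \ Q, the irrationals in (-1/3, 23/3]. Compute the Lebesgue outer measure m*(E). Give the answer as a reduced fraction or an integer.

The interval I = (-1/3, 23/3] has m(I) = 23/3 - (-1/3) = 8 (endpoints are measure-zero, so open/closed/half-open agree). Write I = (I cap Q) u (I \ Q). The rationals in I are countable, so m*(I cap Q) = 0 (cover each rational by intervals whose total length is arbitrarily small). By countable subadditivity m*(I) <= m*(I cap Q) + m*(I \ Q), hence m*(I \ Q) >= m(I) = 8. The reverse inequality m*(I \ Q) <= m*(I) = 8 is trivial since (I \ Q) is a subset of I. Therefore m*(I \ Q) = 8.

8


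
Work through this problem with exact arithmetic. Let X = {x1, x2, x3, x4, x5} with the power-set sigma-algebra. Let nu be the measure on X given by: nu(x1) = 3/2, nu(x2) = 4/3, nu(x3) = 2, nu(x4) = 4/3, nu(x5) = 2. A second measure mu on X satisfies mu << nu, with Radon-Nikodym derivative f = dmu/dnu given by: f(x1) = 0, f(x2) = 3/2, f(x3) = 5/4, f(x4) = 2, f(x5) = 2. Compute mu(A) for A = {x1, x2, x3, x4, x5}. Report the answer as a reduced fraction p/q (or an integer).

By the defining property of the Radon-Nikodym derivative, for every measurable set A,
  mu(A) = integral_A f dnu.
Since nu is a discrete measure concentrated on the atoms of X, the integral over A reduces to the sum
  mu(A) = sum_{x in A} f(x) * nu({x}).
Computing each term:
  x1: f(x1) * nu(x1) = 0 * 3/2 = 0.
  x2: f(x2) * nu(x2) = 3/2 * 4/3 = 2.
  x3: f(x3) * nu(x3) = 5/4 * 2 = 5/2.
  x4: f(x4) * nu(x4) = 2 * 4/3 = 8/3.
  x5: f(x5) * nu(x5) = 2 * 2 = 4.
Summing: mu(A) = 0 + 2 + 5/2 + 8/3 + 4 = 67/6.

67/6


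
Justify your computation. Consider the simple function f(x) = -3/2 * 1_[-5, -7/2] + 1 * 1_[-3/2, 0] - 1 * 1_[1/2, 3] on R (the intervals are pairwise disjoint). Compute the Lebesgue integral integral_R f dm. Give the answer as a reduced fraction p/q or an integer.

For a simple function f = sum_i c_i * 1_{A_i} with disjoint A_i,
  integral f dm = sum_i c_i * m(A_i).
Lengths of the A_i:
  m(A_1) = -7/2 - (-5) = 3/2.
  m(A_2) = 0 - (-3/2) = 3/2.
  m(A_3) = 3 - 1/2 = 5/2.
Contributions c_i * m(A_i):
  (-3/2) * (3/2) = -9/4.
  (1) * (3/2) = 3/2.
  (-1) * (5/2) = -5/2.
Total: -9/4 + 3/2 - 5/2 = -13/4.

-13/4


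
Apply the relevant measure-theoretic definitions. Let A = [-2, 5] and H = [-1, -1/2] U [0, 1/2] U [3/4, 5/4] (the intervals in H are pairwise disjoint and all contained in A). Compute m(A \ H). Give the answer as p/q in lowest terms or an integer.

The ambient interval has length m(A) = 5 - (-2) = 7.
Since the holes are disjoint and sit inside A, by finite additivity
  m(H) = sum_i (b_i - a_i), and m(A \ H) = m(A) - m(H).
Computing the hole measures:
  m(H_1) = -1/2 - (-1) = 1/2.
  m(H_2) = 1/2 - 0 = 1/2.
  m(H_3) = 5/4 - 3/4 = 1/2.
Summed: m(H) = 1/2 + 1/2 + 1/2 = 3/2.
So m(A \ H) = 7 - 3/2 = 11/2.

11/2


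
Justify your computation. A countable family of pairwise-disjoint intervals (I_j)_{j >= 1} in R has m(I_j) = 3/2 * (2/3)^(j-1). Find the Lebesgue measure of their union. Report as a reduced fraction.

By countable additivity of the Lebesgue measure on pairwise disjoint measurable sets,
  m(union_{j >= 1} I_j) = sum_{j >= 1} m(I_j) = sum_{j >= 1} a * r^(j-1),
  with a = 3/2 and r = 2/3.
Since 0 < r = 2/3 < 1, the geometric series converges:
  sum_{j >= 1} a * r^(j-1) = a / (1 - r).
  = 3/2 / (1 - 2/3)
  = 3/2 / (1/3)
  = 9/2.

9/2


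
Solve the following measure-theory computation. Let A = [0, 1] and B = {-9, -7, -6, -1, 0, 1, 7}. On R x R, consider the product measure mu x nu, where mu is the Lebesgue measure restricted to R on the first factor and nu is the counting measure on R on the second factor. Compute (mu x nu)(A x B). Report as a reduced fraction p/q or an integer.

For a measurable rectangle A x B, the product measure satisfies
  (mu x nu)(A x B) = mu(A) * nu(B).
  mu(A) = 1.
  nu(B) = 7.
  (mu x nu)(A x B) = 1 * 7 = 7.

7


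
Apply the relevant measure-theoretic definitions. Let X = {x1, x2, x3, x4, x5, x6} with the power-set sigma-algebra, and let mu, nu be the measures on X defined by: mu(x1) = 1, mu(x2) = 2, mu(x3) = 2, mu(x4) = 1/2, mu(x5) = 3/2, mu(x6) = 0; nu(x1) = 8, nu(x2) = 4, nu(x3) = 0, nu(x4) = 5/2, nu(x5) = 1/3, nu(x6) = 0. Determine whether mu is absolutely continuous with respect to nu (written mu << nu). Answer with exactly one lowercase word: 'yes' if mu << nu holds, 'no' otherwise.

mu << nu means: every nu-null measurable set is also mu-null; equivalently, for every atom x, if nu({x}) = 0 then mu({x}) = 0.
Checking each atom:
  x1: nu = 8 > 0 -> no constraint.
  x2: nu = 4 > 0 -> no constraint.
  x3: nu = 0, mu = 2 > 0 -> violates mu << nu.
  x4: nu = 5/2 > 0 -> no constraint.
  x5: nu = 1/3 > 0 -> no constraint.
  x6: nu = 0, mu = 0 -> consistent with mu << nu.
The atom(s) x3 violate the condition (nu = 0 but mu > 0). Therefore mu is NOT absolutely continuous w.r.t. nu.

no


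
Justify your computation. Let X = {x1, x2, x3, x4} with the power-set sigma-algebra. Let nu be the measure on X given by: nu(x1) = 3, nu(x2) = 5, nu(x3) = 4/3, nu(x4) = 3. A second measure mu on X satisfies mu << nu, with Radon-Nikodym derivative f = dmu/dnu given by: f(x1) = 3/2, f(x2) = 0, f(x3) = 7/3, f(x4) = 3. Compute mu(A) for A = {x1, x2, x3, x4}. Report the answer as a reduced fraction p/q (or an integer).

By the defining property of the Radon-Nikodym derivative, for every measurable set A,
  mu(A) = integral_A f dnu.
Since nu is a discrete measure concentrated on the atoms of X, the integral over A reduces to the sum
  mu(A) = sum_{x in A} f(x) * nu({x}).
Computing each term:
  x1: f(x1) * nu(x1) = 3/2 * 3 = 9/2.
  x2: f(x2) * nu(x2) = 0 * 5 = 0.
  x3: f(x3) * nu(x3) = 7/3 * 4/3 = 28/9.
  x4: f(x4) * nu(x4) = 3 * 3 = 9.
Summing: mu(A) = 9/2 + 0 + 28/9 + 9 = 299/18.

299/18


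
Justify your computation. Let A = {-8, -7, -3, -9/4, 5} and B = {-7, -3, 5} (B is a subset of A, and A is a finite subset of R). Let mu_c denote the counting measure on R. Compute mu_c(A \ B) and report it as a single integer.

Counting measure assigns mu_c(E) = |E| (number of elements) when E is finite. For B subset A, A \ B is the set of elements of A not in B, so |A \ B| = |A| - |B|.
|A| = 5, |B| = 3, so mu_c(A \ B) = 5 - 3 = 2.

2


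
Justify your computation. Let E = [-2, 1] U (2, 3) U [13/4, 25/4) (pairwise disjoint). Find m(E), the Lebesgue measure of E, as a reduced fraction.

For pairwise disjoint intervals, m(union_i I_i) = sum_i m(I_i),
and m is invariant under swapping open/closed endpoints (single points have measure 0).
So m(E) = sum_i (b_i - a_i).
  I_1 has length 1 - (-2) = 3.
  I_2 has length 3 - 2 = 1.
  I_3 has length 25/4 - 13/4 = 3.
Summing:
  m(E) = 3 + 1 + 3 = 7.

7


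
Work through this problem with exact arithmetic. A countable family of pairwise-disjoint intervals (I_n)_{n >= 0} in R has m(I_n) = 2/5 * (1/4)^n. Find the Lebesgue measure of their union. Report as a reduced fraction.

By countable additivity of the Lebesgue measure on pairwise disjoint measurable sets,
  m(union_{n >= 0} I_n) = sum_{n >= 0} m(I_n) = sum_{n >= 0} a * r^n,
  with a = 2/5 and r = 1/4.
Since 0 < r = 1/4 < 1, the geometric series converges:
  sum_{n >= 0} a * r^n = a / (1 - r).
  = 2/5 / (1 - 1/4)
  = 2/5 / (3/4)
  = 8/15.

8/15


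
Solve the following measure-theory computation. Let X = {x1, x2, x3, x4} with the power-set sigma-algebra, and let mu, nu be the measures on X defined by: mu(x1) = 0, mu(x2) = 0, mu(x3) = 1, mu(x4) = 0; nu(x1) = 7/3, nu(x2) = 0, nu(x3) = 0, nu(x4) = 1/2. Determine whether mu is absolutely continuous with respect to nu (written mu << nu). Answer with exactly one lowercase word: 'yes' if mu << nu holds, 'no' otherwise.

mu << nu means: every nu-null measurable set is also mu-null; equivalently, for every atom x, if nu({x}) = 0 then mu({x}) = 0.
Checking each atom:
  x1: nu = 7/3 > 0 -> no constraint.
  x2: nu = 0, mu = 0 -> consistent with mu << nu.
  x3: nu = 0, mu = 1 > 0 -> violates mu << nu.
  x4: nu = 1/2 > 0 -> no constraint.
The atom(s) x3 violate the condition (nu = 0 but mu > 0). Therefore mu is NOT absolutely continuous w.r.t. nu.

no


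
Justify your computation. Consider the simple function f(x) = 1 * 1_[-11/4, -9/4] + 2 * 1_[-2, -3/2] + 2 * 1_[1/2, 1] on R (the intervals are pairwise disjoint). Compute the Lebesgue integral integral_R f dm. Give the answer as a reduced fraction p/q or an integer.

For a simple function f = sum_i c_i * 1_{A_i} with disjoint A_i,
  integral f dm = sum_i c_i * m(A_i).
Lengths of the A_i:
  m(A_1) = -9/4 - (-11/4) = 1/2.
  m(A_2) = -3/2 - (-2) = 1/2.
  m(A_3) = 1 - 1/2 = 1/2.
Contributions c_i * m(A_i):
  (1) * (1/2) = 1/2.
  (2) * (1/2) = 1.
  (2) * (1/2) = 1.
Total: 1/2 + 1 + 1 = 5/2.

5/2


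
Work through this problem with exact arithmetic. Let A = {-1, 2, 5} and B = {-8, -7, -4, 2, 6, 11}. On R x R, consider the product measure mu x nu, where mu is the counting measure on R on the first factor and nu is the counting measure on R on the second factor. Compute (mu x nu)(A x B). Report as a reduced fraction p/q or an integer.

For a measurable rectangle A x B, the product measure satisfies
  (mu x nu)(A x B) = mu(A) * nu(B).
  mu(A) = 3.
  nu(B) = 6.
  (mu x nu)(A x B) = 3 * 6 = 18.

18


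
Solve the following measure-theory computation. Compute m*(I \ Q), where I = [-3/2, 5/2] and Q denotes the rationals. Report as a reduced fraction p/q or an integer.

The interval I = [-3/2, 5/2] has m(I) = 5/2 - (-3/2) = 4 (endpoints are measure-zero, so open/closed/half-open agree). Write I = (I cap Q) u (I \ Q). The rationals in I are countable, so m*(I cap Q) = 0 (cover each rational by intervals whose total length is arbitrarily small). By countable subadditivity m*(I) <= m*(I cap Q) + m*(I \ Q), hence m*(I \ Q) >= m(I) = 4. The reverse inequality m*(I \ Q) <= m*(I) = 4 is trivial since (I \ Q) is a subset of I. Therefore m*(I \ Q) = 4.

4


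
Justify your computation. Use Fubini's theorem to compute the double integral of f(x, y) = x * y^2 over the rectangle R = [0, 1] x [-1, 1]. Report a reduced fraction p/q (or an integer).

f(x, y) is a tensor product of a function of x and a function of y, and both factors are bounded continuous (hence Lebesgue integrable) on the rectangle, so Fubini's theorem applies:
  integral_R f d(m x m) = (integral_a1^b1 x dx) * (integral_a2^b2 y^2 dy).
Inner integral in x: integral_{0}^{1} x dx = (1^2 - 0^2)/2
  = 1/2.
Inner integral in y: integral_{-1}^{1} y^2 dy = (1^3 - (-1)^3)/3
  = 2/3.
Product: (1/2) * (2/3) = 1/3.

1/3


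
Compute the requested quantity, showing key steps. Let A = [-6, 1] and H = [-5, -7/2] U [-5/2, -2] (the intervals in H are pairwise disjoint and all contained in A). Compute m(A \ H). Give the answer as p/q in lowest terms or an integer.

The ambient interval has length m(A) = 1 - (-6) = 7.
Since the holes are disjoint and sit inside A, by finite additivity
  m(H) = sum_i (b_i - a_i), and m(A \ H) = m(A) - m(H).
Computing the hole measures:
  m(H_1) = -7/2 - (-5) = 3/2.
  m(H_2) = -2 - (-5/2) = 1/2.
Summed: m(H) = 3/2 + 1/2 = 2.
So m(A \ H) = 7 - 2 = 5.

5


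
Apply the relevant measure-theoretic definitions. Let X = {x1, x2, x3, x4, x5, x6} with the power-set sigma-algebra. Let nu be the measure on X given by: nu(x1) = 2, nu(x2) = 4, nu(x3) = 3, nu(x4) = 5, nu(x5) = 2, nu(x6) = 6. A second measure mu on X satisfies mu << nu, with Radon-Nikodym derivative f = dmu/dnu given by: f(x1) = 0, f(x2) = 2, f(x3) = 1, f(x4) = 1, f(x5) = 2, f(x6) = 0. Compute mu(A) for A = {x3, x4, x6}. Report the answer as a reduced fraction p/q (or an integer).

By the defining property of the Radon-Nikodym derivative, for every measurable set A,
  mu(A) = integral_A f dnu.
Since nu is a discrete measure concentrated on the atoms of X, the integral over A reduces to the sum
  mu(A) = sum_{x in A} f(x) * nu({x}).
Computing each term:
  x3: f(x3) * nu(x3) = 1 * 3 = 3.
  x4: f(x4) * nu(x4) = 1 * 5 = 5.
  x6: f(x6) * nu(x6) = 0 * 6 = 0.
Summing: mu(A) = 3 + 5 + 0 = 8.

8


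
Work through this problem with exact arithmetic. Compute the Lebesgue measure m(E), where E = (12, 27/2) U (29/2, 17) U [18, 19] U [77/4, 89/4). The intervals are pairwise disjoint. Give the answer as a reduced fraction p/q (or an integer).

For pairwise disjoint intervals, m(union_i I_i) = sum_i m(I_i),
and m is invariant under swapping open/closed endpoints (single points have measure 0).
So m(E) = sum_i (b_i - a_i).
  I_1 has length 27/2 - 12 = 3/2.
  I_2 has length 17 - 29/2 = 5/2.
  I_3 has length 19 - 18 = 1.
  I_4 has length 89/4 - 77/4 = 3.
Summing:
  m(E) = 3/2 + 5/2 + 1 + 3 = 8.

8


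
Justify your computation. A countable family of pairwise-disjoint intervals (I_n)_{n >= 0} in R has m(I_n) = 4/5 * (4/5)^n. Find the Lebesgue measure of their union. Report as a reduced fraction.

By countable additivity of the Lebesgue measure on pairwise disjoint measurable sets,
  m(union_{n >= 0} I_n) = sum_{n >= 0} m(I_n) = sum_{n >= 0} a * r^n,
  with a = 4/5 and r = 4/5.
Since 0 < r = 4/5 < 1, the geometric series converges:
  sum_{n >= 0} a * r^n = a / (1 - r).
  = 4/5 / (1 - 4/5)
  = 4/5 / (1/5)
  = 4.

4


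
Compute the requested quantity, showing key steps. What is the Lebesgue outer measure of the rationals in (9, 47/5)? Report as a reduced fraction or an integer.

The set Q cap (9, 47/5) is countable (a subset of the countable set Q). Lebesgue outer measure of any countable set is 0: each singleton {q} has m*({q}) = 0, and by countable subadditivity m*(union_k {q_k}) <= sum_k m*({q_k}) = sum_k 0 = 0. The reverse inequality m*(E) >= 0 is automatic. So m*(Q cap (9, 47/5)) = 0.

0


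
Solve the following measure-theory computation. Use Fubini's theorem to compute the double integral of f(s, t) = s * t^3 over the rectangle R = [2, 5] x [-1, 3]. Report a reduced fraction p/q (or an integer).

f(s, t) is a tensor product of a function of s and a function of t, and both factors are bounded continuous (hence Lebesgue integrable) on the rectangle, so Fubini's theorem applies:
  integral_R f d(m x m) = (integral_a1^b1 s ds) * (integral_a2^b2 t^3 dt).
Inner integral in s: integral_{2}^{5} s ds = (5^2 - 2^2)/2
  = 21/2.
Inner integral in t: integral_{-1}^{3} t^3 dt = (3^4 - (-1)^4)/4
  = 20.
Product: (21/2) * (20) = 210.

210


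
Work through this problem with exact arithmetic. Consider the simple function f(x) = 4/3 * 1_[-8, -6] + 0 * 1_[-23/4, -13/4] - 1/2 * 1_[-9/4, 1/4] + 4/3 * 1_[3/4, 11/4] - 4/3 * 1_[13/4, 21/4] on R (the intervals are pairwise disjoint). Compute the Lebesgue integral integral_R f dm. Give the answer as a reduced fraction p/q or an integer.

For a simple function f = sum_i c_i * 1_{A_i} with disjoint A_i,
  integral f dm = sum_i c_i * m(A_i).
Lengths of the A_i:
  m(A_1) = -6 - (-8) = 2.
  m(A_2) = -13/4 - (-23/4) = 5/2.
  m(A_3) = 1/4 - (-9/4) = 5/2.
  m(A_4) = 11/4 - 3/4 = 2.
  m(A_5) = 21/4 - 13/4 = 2.
Contributions c_i * m(A_i):
  (4/3) * (2) = 8/3.
  (0) * (5/2) = 0.
  (-1/2) * (5/2) = -5/4.
  (4/3) * (2) = 8/3.
  (-4/3) * (2) = -8/3.
Total: 8/3 + 0 - 5/4 + 8/3 - 8/3 = 17/12.

17/12


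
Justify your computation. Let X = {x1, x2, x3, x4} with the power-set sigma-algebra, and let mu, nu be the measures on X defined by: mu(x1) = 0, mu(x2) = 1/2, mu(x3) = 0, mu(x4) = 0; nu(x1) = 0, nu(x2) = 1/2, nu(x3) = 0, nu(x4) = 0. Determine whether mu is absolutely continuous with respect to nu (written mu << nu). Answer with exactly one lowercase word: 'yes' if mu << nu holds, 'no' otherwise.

mu << nu means: every nu-null measurable set is also mu-null; equivalently, for every atom x, if nu({x}) = 0 then mu({x}) = 0.
Checking each atom:
  x1: nu = 0, mu = 0 -> consistent with mu << nu.
  x2: nu = 1/2 > 0 -> no constraint.
  x3: nu = 0, mu = 0 -> consistent with mu << nu.
  x4: nu = 0, mu = 0 -> consistent with mu << nu.
No atom violates the condition. Therefore mu << nu.

yes


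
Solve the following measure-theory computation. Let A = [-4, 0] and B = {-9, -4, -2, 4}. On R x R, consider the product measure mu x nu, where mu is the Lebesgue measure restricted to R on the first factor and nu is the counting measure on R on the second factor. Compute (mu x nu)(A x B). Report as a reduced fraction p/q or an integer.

For a measurable rectangle A x B, the product measure satisfies
  (mu x nu)(A x B) = mu(A) * nu(B).
  mu(A) = 4.
  nu(B) = 4.
  (mu x nu)(A x B) = 4 * 4 = 16.

16


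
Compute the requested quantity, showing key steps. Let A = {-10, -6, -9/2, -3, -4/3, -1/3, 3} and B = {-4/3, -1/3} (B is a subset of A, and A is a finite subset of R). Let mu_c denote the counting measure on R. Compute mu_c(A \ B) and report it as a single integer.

Counting measure assigns mu_c(E) = |E| (number of elements) when E is finite. For B subset A, A \ B is the set of elements of A not in B, so |A \ B| = |A| - |B|.
|A| = 7, |B| = 2, so mu_c(A \ B) = 7 - 2 = 5.

5


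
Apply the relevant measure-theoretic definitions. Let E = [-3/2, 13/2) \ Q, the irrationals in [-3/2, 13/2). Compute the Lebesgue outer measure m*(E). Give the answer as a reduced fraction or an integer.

The interval I = [-3/2, 13/2) has m(I) = 13/2 - (-3/2) = 8 (endpoints are measure-zero, so open/closed/half-open agree). Write I = (I cap Q) u (I \ Q). The rationals in I are countable, so m*(I cap Q) = 0 (cover each rational by intervals whose total length is arbitrarily small). By countable subadditivity m*(I) <= m*(I cap Q) + m*(I \ Q), hence m*(I \ Q) >= m(I) = 8. The reverse inequality m*(I \ Q) <= m*(I) = 8 is trivial since (I \ Q) is a subset of I. Therefore m*(I \ Q) = 8.

8


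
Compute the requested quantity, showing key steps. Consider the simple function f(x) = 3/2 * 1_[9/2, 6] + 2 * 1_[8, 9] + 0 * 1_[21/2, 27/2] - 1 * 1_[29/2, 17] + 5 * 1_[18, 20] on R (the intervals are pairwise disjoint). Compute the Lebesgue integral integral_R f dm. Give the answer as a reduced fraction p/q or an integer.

For a simple function f = sum_i c_i * 1_{A_i} with disjoint A_i,
  integral f dm = sum_i c_i * m(A_i).
Lengths of the A_i:
  m(A_1) = 6 - 9/2 = 3/2.
  m(A_2) = 9 - 8 = 1.
  m(A_3) = 27/2 - 21/2 = 3.
  m(A_4) = 17 - 29/2 = 5/2.
  m(A_5) = 20 - 18 = 2.
Contributions c_i * m(A_i):
  (3/2) * (3/2) = 9/4.
  (2) * (1) = 2.
  (0) * (3) = 0.
  (-1) * (5/2) = -5/2.
  (5) * (2) = 10.
Total: 9/4 + 2 + 0 - 5/2 + 10 = 47/4.

47/4


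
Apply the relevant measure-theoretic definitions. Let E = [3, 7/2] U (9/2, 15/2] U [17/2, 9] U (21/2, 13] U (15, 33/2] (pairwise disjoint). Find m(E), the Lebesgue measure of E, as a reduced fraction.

For pairwise disjoint intervals, m(union_i I_i) = sum_i m(I_i),
and m is invariant under swapping open/closed endpoints (single points have measure 0).
So m(E) = sum_i (b_i - a_i).
  I_1 has length 7/2 - 3 = 1/2.
  I_2 has length 15/2 - 9/2 = 3.
  I_3 has length 9 - 17/2 = 1/2.
  I_4 has length 13 - 21/2 = 5/2.
  I_5 has length 33/2 - 15 = 3/2.
Summing:
  m(E) = 1/2 + 3 + 1/2 + 5/2 + 3/2 = 8.

8


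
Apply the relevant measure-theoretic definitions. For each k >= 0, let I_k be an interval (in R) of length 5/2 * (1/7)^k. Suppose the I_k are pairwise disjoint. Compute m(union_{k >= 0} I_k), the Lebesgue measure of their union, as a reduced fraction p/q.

By countable additivity of the Lebesgue measure on pairwise disjoint measurable sets,
  m(union_{k >= 0} I_k) = sum_{k >= 0} m(I_k) = sum_{k >= 0} a * r^k,
  with a = 5/2 and r = 1/7.
Since 0 < r = 1/7 < 1, the geometric series converges:
  sum_{k >= 0} a * r^k = a / (1 - r).
  = 5/2 / (1 - 1/7)
  = 5/2 / (6/7)
  = 35/12.

35/12


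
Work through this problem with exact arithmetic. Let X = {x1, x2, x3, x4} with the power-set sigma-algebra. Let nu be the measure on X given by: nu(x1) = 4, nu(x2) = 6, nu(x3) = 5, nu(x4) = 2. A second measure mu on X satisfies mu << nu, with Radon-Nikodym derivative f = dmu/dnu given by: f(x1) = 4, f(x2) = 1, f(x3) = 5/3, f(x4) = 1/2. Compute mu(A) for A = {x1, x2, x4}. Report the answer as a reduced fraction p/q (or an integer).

By the defining property of the Radon-Nikodym derivative, for every measurable set A,
  mu(A) = integral_A f dnu.
Since nu is a discrete measure concentrated on the atoms of X, the integral over A reduces to the sum
  mu(A) = sum_{x in A} f(x) * nu({x}).
Computing each term:
  x1: f(x1) * nu(x1) = 4 * 4 = 16.
  x2: f(x2) * nu(x2) = 1 * 6 = 6.
  x4: f(x4) * nu(x4) = 1/2 * 2 = 1.
Summing: mu(A) = 16 + 6 + 1 = 23.

23


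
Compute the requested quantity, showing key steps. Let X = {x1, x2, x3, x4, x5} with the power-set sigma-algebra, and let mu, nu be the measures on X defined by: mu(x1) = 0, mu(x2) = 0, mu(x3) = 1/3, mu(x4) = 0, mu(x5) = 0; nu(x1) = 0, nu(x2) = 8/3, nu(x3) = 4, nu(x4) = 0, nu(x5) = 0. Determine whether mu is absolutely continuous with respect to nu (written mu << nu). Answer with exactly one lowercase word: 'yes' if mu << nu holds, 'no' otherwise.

mu << nu means: every nu-null measurable set is also mu-null; equivalently, for every atom x, if nu({x}) = 0 then mu({x}) = 0.
Checking each atom:
  x1: nu = 0, mu = 0 -> consistent with mu << nu.
  x2: nu = 8/3 > 0 -> no constraint.
  x3: nu = 4 > 0 -> no constraint.
  x4: nu = 0, mu = 0 -> consistent with mu << nu.
  x5: nu = 0, mu = 0 -> consistent with mu << nu.
No atom violates the condition. Therefore mu << nu.

yes


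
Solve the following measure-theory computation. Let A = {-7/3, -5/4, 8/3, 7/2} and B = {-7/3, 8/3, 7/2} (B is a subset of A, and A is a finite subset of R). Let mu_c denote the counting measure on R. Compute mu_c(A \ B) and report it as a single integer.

Counting measure assigns mu_c(E) = |E| (number of elements) when E is finite. For B subset A, A \ B is the set of elements of A not in B, so |A \ B| = |A| - |B|.
|A| = 4, |B| = 3, so mu_c(A \ B) = 4 - 3 = 1.

1


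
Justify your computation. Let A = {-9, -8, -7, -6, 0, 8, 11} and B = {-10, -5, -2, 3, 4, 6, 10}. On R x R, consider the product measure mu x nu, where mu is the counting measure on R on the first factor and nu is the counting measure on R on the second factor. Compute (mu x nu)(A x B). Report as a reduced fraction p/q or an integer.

For a measurable rectangle A x B, the product measure satisfies
  (mu x nu)(A x B) = mu(A) * nu(B).
  mu(A) = 7.
  nu(B) = 7.
  (mu x nu)(A x B) = 7 * 7 = 49.

49


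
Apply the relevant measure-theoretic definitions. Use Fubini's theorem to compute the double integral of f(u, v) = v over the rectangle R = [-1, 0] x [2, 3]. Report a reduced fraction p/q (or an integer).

f(u, v) is a tensor product of a function of u and a function of v, and both factors are bounded continuous (hence Lebesgue integrable) on the rectangle, so Fubini's theorem applies:
  integral_R f d(m x m) = (integral_a1^b1 1 du) * (integral_a2^b2 v dv).
Inner integral in u: integral_{-1}^{0} 1 du = (0^1 - (-1)^1)/1
  = 1.
Inner integral in v: integral_{2}^{3} v dv = (3^2 - 2^2)/2
  = 5/2.
Product: (1) * (5/2) = 5/2.

5/2


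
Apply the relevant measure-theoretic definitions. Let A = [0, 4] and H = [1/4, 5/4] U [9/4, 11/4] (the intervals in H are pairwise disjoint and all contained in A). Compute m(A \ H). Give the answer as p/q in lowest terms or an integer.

The ambient interval has length m(A) = 4 - 0 = 4.
Since the holes are disjoint and sit inside A, by finite additivity
  m(H) = sum_i (b_i - a_i), and m(A \ H) = m(A) - m(H).
Computing the hole measures:
  m(H_1) = 5/4 - 1/4 = 1.
  m(H_2) = 11/4 - 9/4 = 1/2.
Summed: m(H) = 1 + 1/2 = 3/2.
So m(A \ H) = 4 - 3/2 = 5/2.

5/2


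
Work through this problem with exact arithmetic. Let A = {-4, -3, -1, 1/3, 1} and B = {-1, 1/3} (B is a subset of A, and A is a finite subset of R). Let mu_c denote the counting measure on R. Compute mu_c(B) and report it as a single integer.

Counting measure assigns mu_c(E) = |E| (number of elements) when E is finite.
B has 2 element(s), so mu_c(B) = 2.

2


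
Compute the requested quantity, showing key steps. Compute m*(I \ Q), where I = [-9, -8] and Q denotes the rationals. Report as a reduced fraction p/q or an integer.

The interval I = [-9, -8] has m(I) = -8 - (-9) = 1 (endpoints are measure-zero, so open/closed/half-open agree). Write I = (I cap Q) u (I \ Q). The rationals in I are countable, so m*(I cap Q) = 0 (cover each rational by intervals whose total length is arbitrarily small). By countable subadditivity m*(I) <= m*(I cap Q) + m*(I \ Q), hence m*(I \ Q) >= m(I) = 1. The reverse inequality m*(I \ Q) <= m*(I) = 1 is trivial since (I \ Q) is a subset of I. Therefore m*(I \ Q) = 1.

1


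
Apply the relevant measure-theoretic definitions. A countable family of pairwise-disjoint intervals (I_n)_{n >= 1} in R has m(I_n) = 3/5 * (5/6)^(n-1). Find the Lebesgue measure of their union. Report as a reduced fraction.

By countable additivity of the Lebesgue measure on pairwise disjoint measurable sets,
  m(union_{n >= 1} I_n) = sum_{n >= 1} m(I_n) = sum_{n >= 1} a * r^(n-1),
  with a = 3/5 and r = 5/6.
Since 0 < r = 5/6 < 1, the geometric series converges:
  sum_{n >= 1} a * r^(n-1) = a / (1 - r).
  = 3/5 / (1 - 5/6)
  = 3/5 / (1/6)
  = 18/5.

18/5


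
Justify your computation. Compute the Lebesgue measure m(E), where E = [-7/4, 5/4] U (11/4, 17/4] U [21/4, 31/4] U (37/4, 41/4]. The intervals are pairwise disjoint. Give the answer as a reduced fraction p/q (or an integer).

For pairwise disjoint intervals, m(union_i I_i) = sum_i m(I_i),
and m is invariant under swapping open/closed endpoints (single points have measure 0).
So m(E) = sum_i (b_i - a_i).
  I_1 has length 5/4 - (-7/4) = 3.
  I_2 has length 17/4 - 11/4 = 3/2.
  I_3 has length 31/4 - 21/4 = 5/2.
  I_4 has length 41/4 - 37/4 = 1.
Summing:
  m(E) = 3 + 3/2 + 5/2 + 1 = 8.

8


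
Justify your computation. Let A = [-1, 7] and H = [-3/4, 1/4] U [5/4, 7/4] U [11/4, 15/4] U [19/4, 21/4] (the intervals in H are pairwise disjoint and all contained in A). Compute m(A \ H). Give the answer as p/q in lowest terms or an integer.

The ambient interval has length m(A) = 7 - (-1) = 8.
Since the holes are disjoint and sit inside A, by finite additivity
  m(H) = sum_i (b_i - a_i), and m(A \ H) = m(A) - m(H).
Computing the hole measures:
  m(H_1) = 1/4 - (-3/4) = 1.
  m(H_2) = 7/4 - 5/4 = 1/2.
  m(H_3) = 15/4 - 11/4 = 1.
  m(H_4) = 21/4 - 19/4 = 1/2.
Summed: m(H) = 1 + 1/2 + 1 + 1/2 = 3.
So m(A \ H) = 8 - 3 = 5.

5


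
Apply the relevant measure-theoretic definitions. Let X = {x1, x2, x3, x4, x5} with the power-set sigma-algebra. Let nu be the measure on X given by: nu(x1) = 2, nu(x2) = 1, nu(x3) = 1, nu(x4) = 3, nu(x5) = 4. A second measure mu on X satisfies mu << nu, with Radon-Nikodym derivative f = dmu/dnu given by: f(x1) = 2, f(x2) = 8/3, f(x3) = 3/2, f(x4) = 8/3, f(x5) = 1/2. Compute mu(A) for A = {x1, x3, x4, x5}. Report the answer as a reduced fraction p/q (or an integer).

By the defining property of the Radon-Nikodym derivative, for every measurable set A,
  mu(A) = integral_A f dnu.
Since nu is a discrete measure concentrated on the atoms of X, the integral over A reduces to the sum
  mu(A) = sum_{x in A} f(x) * nu({x}).
Computing each term:
  x1: f(x1) * nu(x1) = 2 * 2 = 4.
  x3: f(x3) * nu(x3) = 3/2 * 1 = 3/2.
  x4: f(x4) * nu(x4) = 8/3 * 3 = 8.
  x5: f(x5) * nu(x5) = 1/2 * 4 = 2.
Summing: mu(A) = 4 + 3/2 + 8 + 2 = 31/2.

31/2


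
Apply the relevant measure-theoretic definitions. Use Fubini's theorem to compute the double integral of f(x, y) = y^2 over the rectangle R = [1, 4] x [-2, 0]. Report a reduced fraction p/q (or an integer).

f(x, y) is a tensor product of a function of x and a function of y, and both factors are bounded continuous (hence Lebesgue integrable) on the rectangle, so Fubini's theorem applies:
  integral_R f d(m x m) = (integral_a1^b1 1 dx) * (integral_a2^b2 y^2 dy).
Inner integral in x: integral_{1}^{4} 1 dx = (4^1 - 1^1)/1
  = 3.
Inner integral in y: integral_{-2}^{0} y^2 dy = (0^3 - (-2)^3)/3
  = 8/3.
Product: (3) * (8/3) = 8.

8


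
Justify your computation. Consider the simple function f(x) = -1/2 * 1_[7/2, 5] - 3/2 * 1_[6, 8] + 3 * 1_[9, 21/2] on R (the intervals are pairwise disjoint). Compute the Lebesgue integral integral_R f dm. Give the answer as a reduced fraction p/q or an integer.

For a simple function f = sum_i c_i * 1_{A_i} with disjoint A_i,
  integral f dm = sum_i c_i * m(A_i).
Lengths of the A_i:
  m(A_1) = 5 - 7/2 = 3/2.
  m(A_2) = 8 - 6 = 2.
  m(A_3) = 21/2 - 9 = 3/2.
Contributions c_i * m(A_i):
  (-1/2) * (3/2) = -3/4.
  (-3/2) * (2) = -3.
  (3) * (3/2) = 9/2.
Total: -3/4 - 3 + 9/2 = 3/4.

3/4


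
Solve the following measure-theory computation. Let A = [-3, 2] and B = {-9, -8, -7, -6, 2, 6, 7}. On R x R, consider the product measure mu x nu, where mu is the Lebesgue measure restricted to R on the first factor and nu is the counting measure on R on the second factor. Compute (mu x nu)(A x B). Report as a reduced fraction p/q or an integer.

For a measurable rectangle A x B, the product measure satisfies
  (mu x nu)(A x B) = mu(A) * nu(B).
  mu(A) = 5.
  nu(B) = 7.
  (mu x nu)(A x B) = 5 * 7 = 35.

35


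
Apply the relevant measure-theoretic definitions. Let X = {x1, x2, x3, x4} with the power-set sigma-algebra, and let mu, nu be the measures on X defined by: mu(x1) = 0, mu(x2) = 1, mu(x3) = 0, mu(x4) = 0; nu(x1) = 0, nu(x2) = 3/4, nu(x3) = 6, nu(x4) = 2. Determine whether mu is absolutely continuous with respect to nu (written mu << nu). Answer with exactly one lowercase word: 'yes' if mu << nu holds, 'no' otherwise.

mu << nu means: every nu-null measurable set is also mu-null; equivalently, for every atom x, if nu({x}) = 0 then mu({x}) = 0.
Checking each atom:
  x1: nu = 0, mu = 0 -> consistent with mu << nu.
  x2: nu = 3/4 > 0 -> no constraint.
  x3: nu = 6 > 0 -> no constraint.
  x4: nu = 2 > 0 -> no constraint.
No atom violates the condition. Therefore mu << nu.

yes


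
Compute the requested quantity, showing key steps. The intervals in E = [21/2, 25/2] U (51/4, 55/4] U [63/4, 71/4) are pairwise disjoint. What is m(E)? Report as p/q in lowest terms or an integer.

For pairwise disjoint intervals, m(union_i I_i) = sum_i m(I_i),
and m is invariant under swapping open/closed endpoints (single points have measure 0).
So m(E) = sum_i (b_i - a_i).
  I_1 has length 25/2 - 21/2 = 2.
  I_2 has length 55/4 - 51/4 = 1.
  I_3 has length 71/4 - 63/4 = 2.
Summing:
  m(E) = 2 + 1 + 2 = 5.

5


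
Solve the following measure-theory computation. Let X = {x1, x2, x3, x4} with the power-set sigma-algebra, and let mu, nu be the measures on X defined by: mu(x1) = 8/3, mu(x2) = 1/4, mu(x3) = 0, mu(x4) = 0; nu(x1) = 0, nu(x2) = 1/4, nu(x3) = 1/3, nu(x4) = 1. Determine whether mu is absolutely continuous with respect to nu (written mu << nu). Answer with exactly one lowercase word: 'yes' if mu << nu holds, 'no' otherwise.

mu << nu means: every nu-null measurable set is also mu-null; equivalently, for every atom x, if nu({x}) = 0 then mu({x}) = 0.
Checking each atom:
  x1: nu = 0, mu = 8/3 > 0 -> violates mu << nu.
  x2: nu = 1/4 > 0 -> no constraint.
  x3: nu = 1/3 > 0 -> no constraint.
  x4: nu = 1 > 0 -> no constraint.
The atom(s) x1 violate the condition (nu = 0 but mu > 0). Therefore mu is NOT absolutely continuous w.r.t. nu.

no


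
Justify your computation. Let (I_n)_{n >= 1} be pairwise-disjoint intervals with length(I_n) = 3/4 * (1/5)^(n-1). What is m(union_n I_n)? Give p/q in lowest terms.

By countable additivity of the Lebesgue measure on pairwise disjoint measurable sets,
  m(union_{n >= 1} I_n) = sum_{n >= 1} m(I_n) = sum_{n >= 1} a * r^(n-1),
  with a = 3/4 and r = 1/5.
Since 0 < r = 1/5 < 1, the geometric series converges:
  sum_{n >= 1} a * r^(n-1) = a / (1 - r).
  = 3/4 / (1 - 1/5)
  = 3/4 / (4/5)
  = 15/16.

15/16


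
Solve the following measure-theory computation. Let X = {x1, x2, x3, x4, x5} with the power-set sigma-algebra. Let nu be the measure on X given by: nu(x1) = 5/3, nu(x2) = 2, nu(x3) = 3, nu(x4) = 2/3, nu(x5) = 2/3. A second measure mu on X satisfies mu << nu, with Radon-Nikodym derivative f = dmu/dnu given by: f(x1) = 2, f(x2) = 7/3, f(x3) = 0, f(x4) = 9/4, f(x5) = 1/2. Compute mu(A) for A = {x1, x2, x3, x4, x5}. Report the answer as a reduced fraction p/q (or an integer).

By the defining property of the Radon-Nikodym derivative, for every measurable set A,
  mu(A) = integral_A f dnu.
Since nu is a discrete measure concentrated on the atoms of X, the integral over A reduces to the sum
  mu(A) = sum_{x in A} f(x) * nu({x}).
Computing each term:
  x1: f(x1) * nu(x1) = 2 * 5/3 = 10/3.
  x2: f(x2) * nu(x2) = 7/3 * 2 = 14/3.
  x3: f(x3) * nu(x3) = 0 * 3 = 0.
  x4: f(x4) * nu(x4) = 9/4 * 2/3 = 3/2.
  x5: f(x5) * nu(x5) = 1/2 * 2/3 = 1/3.
Summing: mu(A) = 10/3 + 14/3 + 0 + 3/2 + 1/3 = 59/6.

59/6


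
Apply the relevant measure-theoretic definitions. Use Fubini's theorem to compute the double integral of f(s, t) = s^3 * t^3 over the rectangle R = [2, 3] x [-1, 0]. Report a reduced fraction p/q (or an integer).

f(s, t) is a tensor product of a function of s and a function of t, and both factors are bounded continuous (hence Lebesgue integrable) on the rectangle, so Fubini's theorem applies:
  integral_R f d(m x m) = (integral_a1^b1 s^3 ds) * (integral_a2^b2 t^3 dt).
Inner integral in s: integral_{2}^{3} s^3 ds = (3^4 - 2^4)/4
  = 65/4.
Inner integral in t: integral_{-1}^{0} t^3 dt = (0^4 - (-1)^4)/4
  = -1/4.
Product: (65/4) * (-1/4) = -65/16.

-65/16


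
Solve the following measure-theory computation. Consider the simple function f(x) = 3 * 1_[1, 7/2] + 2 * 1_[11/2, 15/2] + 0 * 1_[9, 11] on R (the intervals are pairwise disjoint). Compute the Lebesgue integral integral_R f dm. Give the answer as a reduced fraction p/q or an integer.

For a simple function f = sum_i c_i * 1_{A_i} with disjoint A_i,
  integral f dm = sum_i c_i * m(A_i).
Lengths of the A_i:
  m(A_1) = 7/2 - 1 = 5/2.
  m(A_2) = 15/2 - 11/2 = 2.
  m(A_3) = 11 - 9 = 2.
Contributions c_i * m(A_i):
  (3) * (5/2) = 15/2.
  (2) * (2) = 4.
  (0) * (2) = 0.
Total: 15/2 + 4 + 0 = 23/2.

23/2


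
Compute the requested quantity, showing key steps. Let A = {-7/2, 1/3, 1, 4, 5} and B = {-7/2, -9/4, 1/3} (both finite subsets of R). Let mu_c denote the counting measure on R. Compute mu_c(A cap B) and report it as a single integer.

Counting measure on a finite set equals cardinality. mu_c(A cap B) = |A cap B| (elements appearing in both).
Enumerating the elements of A that also lie in B gives 2 element(s).
So mu_c(A cap B) = 2.

2


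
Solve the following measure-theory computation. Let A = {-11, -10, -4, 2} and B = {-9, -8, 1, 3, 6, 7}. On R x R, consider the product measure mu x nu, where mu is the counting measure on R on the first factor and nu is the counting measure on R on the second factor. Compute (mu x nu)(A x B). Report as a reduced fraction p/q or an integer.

For a measurable rectangle A x B, the product measure satisfies
  (mu x nu)(A x B) = mu(A) * nu(B).
  mu(A) = 4.
  nu(B) = 6.
  (mu x nu)(A x B) = 4 * 6 = 24.

24


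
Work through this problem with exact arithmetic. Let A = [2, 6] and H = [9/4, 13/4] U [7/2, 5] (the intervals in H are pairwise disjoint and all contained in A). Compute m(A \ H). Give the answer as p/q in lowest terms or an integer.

The ambient interval has length m(A) = 6 - 2 = 4.
Since the holes are disjoint and sit inside A, by finite additivity
  m(H) = sum_i (b_i - a_i), and m(A \ H) = m(A) - m(H).
Computing the hole measures:
  m(H_1) = 13/4 - 9/4 = 1.
  m(H_2) = 5 - 7/2 = 3/2.
Summed: m(H) = 1 + 3/2 = 5/2.
So m(A \ H) = 4 - 5/2 = 3/2.

3/2


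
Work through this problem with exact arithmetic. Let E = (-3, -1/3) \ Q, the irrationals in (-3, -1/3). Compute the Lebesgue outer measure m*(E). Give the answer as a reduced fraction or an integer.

The interval I = (-3, -1/3) has m(I) = -1/3 - (-3) = 8/3 (endpoints are measure-zero, so open/closed/half-open agree). Write I = (I cap Q) u (I \ Q). The rationals in I are countable, so m*(I cap Q) = 0 (cover each rational by intervals whose total length is arbitrarily small). By countable subadditivity m*(I) <= m*(I cap Q) + m*(I \ Q), hence m*(I \ Q) >= m(I) = 8/3. The reverse inequality m*(I \ Q) <= m*(I) = 8/3 is trivial since (I \ Q) is a subset of I. Therefore m*(I \ Q) = 8/3.

8/3


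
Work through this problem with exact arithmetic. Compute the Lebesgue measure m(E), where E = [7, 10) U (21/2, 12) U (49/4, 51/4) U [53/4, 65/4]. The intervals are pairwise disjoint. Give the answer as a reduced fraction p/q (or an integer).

For pairwise disjoint intervals, m(union_i I_i) = sum_i m(I_i),
and m is invariant under swapping open/closed endpoints (single points have measure 0).
So m(E) = sum_i (b_i - a_i).
  I_1 has length 10 - 7 = 3.
  I_2 has length 12 - 21/2 = 3/2.
  I_3 has length 51/4 - 49/4 = 1/2.
  I_4 has length 65/4 - 53/4 = 3.
Summing:
  m(E) = 3 + 3/2 + 1/2 + 3 = 8.

8


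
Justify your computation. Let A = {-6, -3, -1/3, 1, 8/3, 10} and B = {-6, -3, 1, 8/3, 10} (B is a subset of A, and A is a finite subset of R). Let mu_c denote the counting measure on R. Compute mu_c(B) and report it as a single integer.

Counting measure assigns mu_c(E) = |E| (number of elements) when E is finite.
B has 5 element(s), so mu_c(B) = 5.

5


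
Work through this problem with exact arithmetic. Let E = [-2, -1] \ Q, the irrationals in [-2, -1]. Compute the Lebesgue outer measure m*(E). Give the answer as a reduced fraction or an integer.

The interval I = [-2, -1] has m(I) = -1 - (-2) = 1 (endpoints are measure-zero, so open/closed/half-open agree). Write I = (I cap Q) u (I \ Q). The rationals in I are countable, so m*(I cap Q) = 0 (cover each rational by intervals whose total length is arbitrarily small). By countable subadditivity m*(I) <= m*(I cap Q) + m*(I \ Q), hence m*(I \ Q) >= m(I) = 1. The reverse inequality m*(I \ Q) <= m*(I) = 1 is trivial since (I \ Q) is a subset of I. Therefore m*(I \ Q) = 1.

1
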